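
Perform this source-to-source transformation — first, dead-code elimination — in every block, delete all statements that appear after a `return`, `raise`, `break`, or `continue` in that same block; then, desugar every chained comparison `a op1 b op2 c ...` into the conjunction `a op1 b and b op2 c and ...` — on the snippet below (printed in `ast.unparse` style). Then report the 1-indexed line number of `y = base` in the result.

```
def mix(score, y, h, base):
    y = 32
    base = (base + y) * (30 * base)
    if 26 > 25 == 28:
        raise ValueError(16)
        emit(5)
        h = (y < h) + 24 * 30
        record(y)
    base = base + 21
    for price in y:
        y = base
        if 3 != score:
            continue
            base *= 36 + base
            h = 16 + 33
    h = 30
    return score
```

8

Transformed code:
def mix(score, y, h, base):
    y = 32
    base = (base + y) * (30 * base)
    if 26 > 25 and 25 == 28:
        raise ValueError(16)
    base = base + 21
    for price in y:
        y = base
        if 3 != score:
            continue
    h = 30
    return score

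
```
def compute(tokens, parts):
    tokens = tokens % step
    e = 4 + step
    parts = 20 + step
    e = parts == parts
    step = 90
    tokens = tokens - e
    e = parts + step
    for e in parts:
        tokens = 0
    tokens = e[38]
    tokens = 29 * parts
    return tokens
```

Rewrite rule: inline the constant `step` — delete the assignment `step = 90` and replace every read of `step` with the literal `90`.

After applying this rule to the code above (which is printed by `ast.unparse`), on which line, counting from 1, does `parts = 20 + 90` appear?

Transformed code:
def compute(tokens, parts):
    tokens = tokens % 90
    e = 4 + 90
    parts = 20 + 90
    e = parts == parts
    tokens = tokens - e
    e = parts + 90
    for e in parts:
        tokens = 0
    tokens = e[38]
    tokens = 29 * parts
    return tokens

4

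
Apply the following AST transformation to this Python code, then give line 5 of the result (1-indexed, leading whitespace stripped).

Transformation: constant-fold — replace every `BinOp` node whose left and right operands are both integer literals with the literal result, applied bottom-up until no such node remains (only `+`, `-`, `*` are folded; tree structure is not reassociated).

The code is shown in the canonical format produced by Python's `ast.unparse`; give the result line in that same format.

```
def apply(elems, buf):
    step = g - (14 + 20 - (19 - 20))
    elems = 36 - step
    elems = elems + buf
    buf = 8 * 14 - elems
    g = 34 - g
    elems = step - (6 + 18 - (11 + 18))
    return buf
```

buf = 112 - elems

Transformed code:
def apply(elems, buf):
    step = g - 35
    elems = 36 - step
    elems = elems + buf
    buf = 112 - elems
    g = 34 - g
    elems = step - -5
    return buf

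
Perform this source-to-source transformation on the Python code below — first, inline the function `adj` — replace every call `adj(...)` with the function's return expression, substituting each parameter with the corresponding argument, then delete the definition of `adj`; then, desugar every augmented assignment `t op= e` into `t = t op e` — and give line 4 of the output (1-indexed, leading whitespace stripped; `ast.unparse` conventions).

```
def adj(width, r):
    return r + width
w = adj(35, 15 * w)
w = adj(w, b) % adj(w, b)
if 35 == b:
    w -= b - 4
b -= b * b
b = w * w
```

Transformed code:
w = 15 * w + 35
w = (b + w) % (b + w)
if 35 == b:
    w = w - (b - 4)
b = b - b * b
b = w * w

w = w - (b - 4)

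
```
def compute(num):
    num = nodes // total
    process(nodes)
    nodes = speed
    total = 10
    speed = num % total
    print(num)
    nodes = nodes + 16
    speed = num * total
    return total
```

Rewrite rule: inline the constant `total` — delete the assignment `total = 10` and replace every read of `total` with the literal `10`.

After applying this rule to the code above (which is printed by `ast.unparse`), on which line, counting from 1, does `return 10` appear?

Transformed code:
def compute(num):
    num = nodes // 10
    process(nodes)
    nodes = speed
    speed = num % 10
    print(num)
    nodes = nodes + 16
    speed = num * 10
    return 10

9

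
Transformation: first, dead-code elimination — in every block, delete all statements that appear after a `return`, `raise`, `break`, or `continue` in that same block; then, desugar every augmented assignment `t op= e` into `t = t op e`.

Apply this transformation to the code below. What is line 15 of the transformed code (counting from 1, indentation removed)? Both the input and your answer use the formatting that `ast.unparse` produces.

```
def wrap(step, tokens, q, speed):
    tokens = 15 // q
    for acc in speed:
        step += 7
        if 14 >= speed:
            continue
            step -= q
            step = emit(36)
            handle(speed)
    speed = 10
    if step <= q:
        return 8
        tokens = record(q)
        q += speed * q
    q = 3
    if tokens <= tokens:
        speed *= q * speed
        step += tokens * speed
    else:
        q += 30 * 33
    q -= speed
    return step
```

Transformed code:
def wrap(step, tokens, q, speed):
    tokens = 15 // q
    for acc in speed:
        step = step + 7
        if 14 >= speed:
            continue
    speed = 10
    if step <= q:
        return 8
    q = 3
    if tokens <= tokens:
        speed = speed * (q * speed)
        step = step + tokens * speed
    else:
        q = q + 30 * 33
    q = q - speed
    return step

q = q + 30 * 33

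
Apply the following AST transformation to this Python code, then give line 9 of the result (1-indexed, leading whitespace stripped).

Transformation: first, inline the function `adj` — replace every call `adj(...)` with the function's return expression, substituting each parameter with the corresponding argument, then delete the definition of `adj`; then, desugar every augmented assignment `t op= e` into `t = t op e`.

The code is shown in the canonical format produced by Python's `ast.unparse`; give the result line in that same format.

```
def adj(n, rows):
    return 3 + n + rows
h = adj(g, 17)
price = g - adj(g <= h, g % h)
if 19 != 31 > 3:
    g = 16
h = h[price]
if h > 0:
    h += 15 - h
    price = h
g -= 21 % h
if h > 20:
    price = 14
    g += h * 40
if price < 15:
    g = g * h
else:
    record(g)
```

Transformed code:
h = 3 + g + 17
price = g - (3 + (g <= h) + g % h)
if 19 != 31 > 3:
    g = 16
h = h[price]
if h > 0:
    h = h + (15 - h)
    price = h
g = g - 21 % h
if h > 20:
    price = 14
    g = g + h * 40
if price < 15:
    g = g * h
else:
    record(g)

g = g - 21 % h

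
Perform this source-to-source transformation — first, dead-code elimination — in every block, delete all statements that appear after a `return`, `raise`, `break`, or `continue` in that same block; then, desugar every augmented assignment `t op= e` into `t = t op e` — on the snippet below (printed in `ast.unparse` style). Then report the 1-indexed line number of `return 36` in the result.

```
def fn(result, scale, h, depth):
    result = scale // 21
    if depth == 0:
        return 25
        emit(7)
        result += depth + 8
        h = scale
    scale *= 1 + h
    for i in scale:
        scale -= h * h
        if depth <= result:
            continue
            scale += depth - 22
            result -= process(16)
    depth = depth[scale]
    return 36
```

Transformed code:
def fn(result, scale, h, depth):
    result = scale // 21
    if depth == 0:
        return 25
    scale = scale * (1 + h)
    for i in scale:
        scale = scale - h * h
        if depth <= result:
            continue
    depth = depth[scale]
    return 36

11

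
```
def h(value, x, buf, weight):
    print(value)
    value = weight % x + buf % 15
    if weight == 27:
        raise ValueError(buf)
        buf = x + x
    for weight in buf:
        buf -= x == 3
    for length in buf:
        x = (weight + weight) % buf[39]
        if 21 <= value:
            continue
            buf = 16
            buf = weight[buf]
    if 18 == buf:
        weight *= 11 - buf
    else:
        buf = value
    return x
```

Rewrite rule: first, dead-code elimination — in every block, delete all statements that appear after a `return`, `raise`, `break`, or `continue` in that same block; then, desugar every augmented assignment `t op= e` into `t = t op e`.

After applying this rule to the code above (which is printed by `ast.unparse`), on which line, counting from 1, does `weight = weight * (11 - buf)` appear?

13

Transformed code:
def h(value, x, buf, weight):
    print(value)
    value = weight % x + buf % 15
    if weight == 27:
        raise ValueError(buf)
    for weight in buf:
        buf = buf - (x == 3)
    for length in buf:
        x = (weight + weight) % buf[39]
        if 21 <= value:
            continue
    if 18 == buf:
        weight = weight * (11 - buf)
    else:
        buf = value
    return x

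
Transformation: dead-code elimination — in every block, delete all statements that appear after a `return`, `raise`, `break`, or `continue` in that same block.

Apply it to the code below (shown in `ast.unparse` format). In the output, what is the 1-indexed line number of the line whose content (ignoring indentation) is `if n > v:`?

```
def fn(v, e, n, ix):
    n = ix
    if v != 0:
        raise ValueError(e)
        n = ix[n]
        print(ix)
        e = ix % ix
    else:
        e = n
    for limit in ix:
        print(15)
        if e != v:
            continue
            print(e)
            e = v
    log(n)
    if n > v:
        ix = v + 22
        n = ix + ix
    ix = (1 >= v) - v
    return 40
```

12

Transformed code:
def fn(v, e, n, ix):
    n = ix
    if v != 0:
        raise ValueError(e)
    else:
        e = n
    for limit in ix:
        print(15)
        if e != v:
            continue
    log(n)
    if n > v:
        ix = v + 22
        n = ix + ix
    ix = (1 >= v) - v
    return 40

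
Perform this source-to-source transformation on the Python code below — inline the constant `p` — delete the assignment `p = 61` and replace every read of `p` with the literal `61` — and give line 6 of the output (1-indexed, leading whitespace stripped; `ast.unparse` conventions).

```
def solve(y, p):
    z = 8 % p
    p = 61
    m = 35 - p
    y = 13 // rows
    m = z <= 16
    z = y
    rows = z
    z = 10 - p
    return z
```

Transformed code:
def solve(y, p):
    z = 8 % 61
    m = 35 - 61
    y = 13 // rows
    m = z <= 16
    z = y
    rows = z
    z = 10 - 61
    return z

z = y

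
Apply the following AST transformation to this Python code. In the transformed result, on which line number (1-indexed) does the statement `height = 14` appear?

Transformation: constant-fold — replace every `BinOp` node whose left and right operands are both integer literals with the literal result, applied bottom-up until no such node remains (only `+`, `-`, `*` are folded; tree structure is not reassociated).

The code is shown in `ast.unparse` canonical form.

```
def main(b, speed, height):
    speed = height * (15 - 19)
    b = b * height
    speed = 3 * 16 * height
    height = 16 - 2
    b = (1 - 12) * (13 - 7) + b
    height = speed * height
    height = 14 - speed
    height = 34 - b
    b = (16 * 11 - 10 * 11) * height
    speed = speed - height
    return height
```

Transformed code:
def main(b, speed, height):
    speed = height * -4
    b = b * height
    speed = 48 * height
    height = 14
    b = -66 + b
    height = speed * height
    height = 14 - speed
    height = 34 - b
    b = 66 * height
    speed = speed - height
    return height

5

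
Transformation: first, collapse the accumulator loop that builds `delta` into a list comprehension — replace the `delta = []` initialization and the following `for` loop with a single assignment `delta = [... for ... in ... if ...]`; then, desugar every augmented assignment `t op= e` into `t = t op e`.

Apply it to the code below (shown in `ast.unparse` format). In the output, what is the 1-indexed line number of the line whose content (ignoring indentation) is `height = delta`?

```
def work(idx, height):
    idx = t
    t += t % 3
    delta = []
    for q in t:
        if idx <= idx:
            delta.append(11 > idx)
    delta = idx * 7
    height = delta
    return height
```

6

Transformed code:
def work(idx, height):
    idx = t
    t = t + t % 3
    delta = [11 > idx for q in t if idx <= idx]
    delta = idx * 7
    height = delta
    return height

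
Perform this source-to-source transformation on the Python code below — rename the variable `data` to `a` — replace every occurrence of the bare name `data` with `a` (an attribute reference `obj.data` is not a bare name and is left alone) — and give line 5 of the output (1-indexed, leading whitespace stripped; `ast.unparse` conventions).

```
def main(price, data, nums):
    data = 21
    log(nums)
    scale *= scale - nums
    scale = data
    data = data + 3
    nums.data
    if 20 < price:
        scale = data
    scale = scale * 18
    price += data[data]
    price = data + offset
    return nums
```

scale = a

Transformed code:
def main(price, a, nums):
    a = 21
    log(nums)
    scale *= scale - nums
    scale = a
    a = a + 3
    nums.data
    if 20 < price:
        scale = a
    scale = scale * 18
    price += a[a]
    price = a + offset
    return nums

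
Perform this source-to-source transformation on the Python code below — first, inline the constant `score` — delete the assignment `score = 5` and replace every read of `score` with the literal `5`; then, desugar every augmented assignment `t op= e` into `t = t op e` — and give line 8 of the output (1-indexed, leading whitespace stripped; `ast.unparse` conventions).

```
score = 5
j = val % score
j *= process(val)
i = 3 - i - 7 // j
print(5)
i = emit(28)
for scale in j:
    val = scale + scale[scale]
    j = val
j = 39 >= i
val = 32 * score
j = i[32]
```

j = val

Transformed code:
j = val % 5
j = j * process(val)
i = 3 - i - 7 // j
print(5)
i = emit(28)
for scale in j:
    val = scale + scale[scale]
    j = val
j = 39 >= i
val = 32 * 5
j = i[32]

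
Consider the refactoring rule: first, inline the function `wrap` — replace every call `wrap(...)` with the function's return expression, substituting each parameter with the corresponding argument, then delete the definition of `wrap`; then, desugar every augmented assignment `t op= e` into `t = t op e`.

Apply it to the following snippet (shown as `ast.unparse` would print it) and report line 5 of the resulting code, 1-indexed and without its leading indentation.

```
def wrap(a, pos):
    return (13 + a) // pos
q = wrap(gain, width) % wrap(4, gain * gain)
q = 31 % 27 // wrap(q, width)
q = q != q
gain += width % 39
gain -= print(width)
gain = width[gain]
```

Transformed code:
q = (13 + gain) // width % ((13 + 4) // (gain * gain))
q = 31 % 27 // ((13 + q) // width)
q = q != q
gain = gain + width % 39
gain = gain - print(width)
gain = width[gain]

gain = gain - print(width)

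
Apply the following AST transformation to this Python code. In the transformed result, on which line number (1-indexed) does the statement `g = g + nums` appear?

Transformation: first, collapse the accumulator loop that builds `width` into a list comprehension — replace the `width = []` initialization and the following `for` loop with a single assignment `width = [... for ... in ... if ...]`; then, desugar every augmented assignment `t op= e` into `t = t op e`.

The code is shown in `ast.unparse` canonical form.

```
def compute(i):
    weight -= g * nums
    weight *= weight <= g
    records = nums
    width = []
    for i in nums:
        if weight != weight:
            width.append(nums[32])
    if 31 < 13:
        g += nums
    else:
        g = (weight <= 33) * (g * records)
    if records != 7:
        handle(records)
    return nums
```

Transformed code:
def compute(i):
    weight = weight - g * nums
    weight = weight * (weight <= g)
    records = nums
    width = [nums[32] for i in nums if weight != weight]
    if 31 < 13:
        g = g + nums
    else:
        g = (weight <= 33) * (g * records)
    if records != 7:
        handle(records)
    return nums

7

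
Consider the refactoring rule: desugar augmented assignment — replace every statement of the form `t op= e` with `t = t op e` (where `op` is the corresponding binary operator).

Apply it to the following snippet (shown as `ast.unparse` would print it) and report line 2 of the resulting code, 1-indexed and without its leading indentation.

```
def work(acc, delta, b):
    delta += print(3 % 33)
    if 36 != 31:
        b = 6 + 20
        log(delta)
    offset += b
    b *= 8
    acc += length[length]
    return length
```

delta = delta + print(3 % 33)

Transformed code:
def work(acc, delta, b):
    delta = delta + print(3 % 33)
    if 36 != 31:
        b = 6 + 20
        log(delta)
    offset = offset + b
    b = b * 8
    acc = acc + length[length]
    return length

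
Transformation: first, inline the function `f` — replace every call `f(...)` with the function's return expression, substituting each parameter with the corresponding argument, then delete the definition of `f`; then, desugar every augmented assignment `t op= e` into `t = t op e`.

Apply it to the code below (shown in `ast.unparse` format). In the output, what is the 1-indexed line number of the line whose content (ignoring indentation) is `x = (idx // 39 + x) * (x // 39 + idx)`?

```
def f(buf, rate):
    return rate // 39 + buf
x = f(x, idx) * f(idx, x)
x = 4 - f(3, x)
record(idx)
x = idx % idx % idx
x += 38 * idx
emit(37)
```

Transformed code:
x = (idx // 39 + x) * (x // 39 + idx)
x = 4 - (x // 39 + 3)
record(idx)
x = idx % idx % idx
x = x + 38 * idx
emit(37)

1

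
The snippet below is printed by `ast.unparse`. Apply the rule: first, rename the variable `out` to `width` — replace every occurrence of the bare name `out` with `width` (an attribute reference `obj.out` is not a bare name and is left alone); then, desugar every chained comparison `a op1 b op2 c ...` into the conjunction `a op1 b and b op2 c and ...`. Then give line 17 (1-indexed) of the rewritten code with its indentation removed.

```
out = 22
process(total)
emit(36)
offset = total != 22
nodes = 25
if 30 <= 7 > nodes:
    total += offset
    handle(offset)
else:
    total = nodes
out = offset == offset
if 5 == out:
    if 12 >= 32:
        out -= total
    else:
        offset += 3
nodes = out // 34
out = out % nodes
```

nodes = width // 34

Transformed code:
width = 22
process(total)
emit(36)
offset = total != 22
nodes = 25
if 30 <= 7 and 7 > nodes:
    total += offset
    handle(offset)
else:
    total = nodes
width = offset == offset
if 5 == width:
    if 12 >= 32:
        width -= total
    else:
        offset += 3
nodes = width // 34
width = width % nodes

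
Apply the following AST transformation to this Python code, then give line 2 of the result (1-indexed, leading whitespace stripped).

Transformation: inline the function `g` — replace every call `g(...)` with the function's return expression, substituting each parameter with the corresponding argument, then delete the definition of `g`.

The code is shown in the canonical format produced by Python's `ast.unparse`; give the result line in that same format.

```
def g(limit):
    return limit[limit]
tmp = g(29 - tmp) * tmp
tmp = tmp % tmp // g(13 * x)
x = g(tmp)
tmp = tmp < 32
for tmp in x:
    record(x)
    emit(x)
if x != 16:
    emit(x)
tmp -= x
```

Transformed code:
tmp = (29 - tmp)[29 - tmp] * tmp
tmp = tmp % tmp // (13 * x)[13 * x]
x = tmp[tmp]
tmp = tmp < 32
for tmp in x:
    record(x)
    emit(x)
if x != 16:
    emit(x)
tmp -= x

tmp = tmp % tmp // (13 * x)[13 * x]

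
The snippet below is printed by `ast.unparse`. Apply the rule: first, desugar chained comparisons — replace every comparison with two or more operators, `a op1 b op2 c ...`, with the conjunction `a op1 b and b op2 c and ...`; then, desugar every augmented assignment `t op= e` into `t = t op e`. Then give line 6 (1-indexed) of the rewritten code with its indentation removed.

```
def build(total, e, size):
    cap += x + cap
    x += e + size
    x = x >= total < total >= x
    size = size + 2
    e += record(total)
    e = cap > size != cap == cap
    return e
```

e = e + record(total)

Transformed code:
def build(total, e, size):
    cap = cap + (x + cap)
    x = x + (e + size)
    x = x >= total and total < total and (total >= x)
    size = size + 2
    e = e + record(total)
    e = cap > size and size != cap and (cap == cap)
    return e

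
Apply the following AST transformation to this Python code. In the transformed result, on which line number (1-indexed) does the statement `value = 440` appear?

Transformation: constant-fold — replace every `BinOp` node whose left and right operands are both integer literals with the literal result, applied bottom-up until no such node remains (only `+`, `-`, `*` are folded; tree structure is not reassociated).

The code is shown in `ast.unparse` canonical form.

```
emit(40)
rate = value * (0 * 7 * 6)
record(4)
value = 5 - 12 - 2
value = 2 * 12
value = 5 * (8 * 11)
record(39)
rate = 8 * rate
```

Transformed code:
emit(40)
rate = value * 0
record(4)
value = -9
value = 24
value = 440
record(39)
rate = 8 * rate

6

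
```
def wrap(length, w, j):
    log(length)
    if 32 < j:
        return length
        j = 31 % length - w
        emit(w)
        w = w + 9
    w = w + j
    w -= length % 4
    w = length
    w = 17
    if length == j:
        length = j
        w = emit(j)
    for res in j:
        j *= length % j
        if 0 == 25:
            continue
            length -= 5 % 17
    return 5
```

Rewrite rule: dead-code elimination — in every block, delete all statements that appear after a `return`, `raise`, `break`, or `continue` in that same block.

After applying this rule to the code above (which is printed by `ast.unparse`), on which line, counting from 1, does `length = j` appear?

Transformed code:
def wrap(length, w, j):
    log(length)
    if 32 < j:
        return length
    w = w + j
    w -= length % 4
    w = length
    w = 17
    if length == j:
        length = j
        w = emit(j)
    for res in j:
        j *= length % j
        if 0 == 25:
            continue
    return 5

10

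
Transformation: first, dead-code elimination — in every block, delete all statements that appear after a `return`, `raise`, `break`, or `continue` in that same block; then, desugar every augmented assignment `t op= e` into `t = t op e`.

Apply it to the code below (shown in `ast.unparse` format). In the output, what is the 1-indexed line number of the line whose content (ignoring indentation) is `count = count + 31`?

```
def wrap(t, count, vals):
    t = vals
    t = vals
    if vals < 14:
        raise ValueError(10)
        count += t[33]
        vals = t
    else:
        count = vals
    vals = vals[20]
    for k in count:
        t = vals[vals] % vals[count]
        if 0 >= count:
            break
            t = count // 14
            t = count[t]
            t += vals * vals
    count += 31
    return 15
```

13

Transformed code:
def wrap(t, count, vals):
    t = vals
    t = vals
    if vals < 14:
        raise ValueError(10)
    else:
        count = vals
    vals = vals[20]
    for k in count:
        t = vals[vals] % vals[count]
        if 0 >= count:
            break
    count = count + 31
    return 15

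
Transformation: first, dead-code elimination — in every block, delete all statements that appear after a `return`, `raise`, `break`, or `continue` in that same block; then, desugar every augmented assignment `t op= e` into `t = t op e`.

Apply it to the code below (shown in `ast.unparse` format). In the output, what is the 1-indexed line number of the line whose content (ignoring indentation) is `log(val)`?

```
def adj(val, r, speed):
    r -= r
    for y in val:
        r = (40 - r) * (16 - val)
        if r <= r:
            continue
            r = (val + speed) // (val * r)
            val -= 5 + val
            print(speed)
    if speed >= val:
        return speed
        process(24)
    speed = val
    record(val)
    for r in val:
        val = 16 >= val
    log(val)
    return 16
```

Transformed code:
def adj(val, r, speed):
    r = r - r
    for y in val:
        r = (40 - r) * (16 - val)
        if r <= r:
            continue
    if speed >= val:
        return speed
    speed = val
    record(val)
    for r in val:
        val = 16 >= val
    log(val)
    return 16

13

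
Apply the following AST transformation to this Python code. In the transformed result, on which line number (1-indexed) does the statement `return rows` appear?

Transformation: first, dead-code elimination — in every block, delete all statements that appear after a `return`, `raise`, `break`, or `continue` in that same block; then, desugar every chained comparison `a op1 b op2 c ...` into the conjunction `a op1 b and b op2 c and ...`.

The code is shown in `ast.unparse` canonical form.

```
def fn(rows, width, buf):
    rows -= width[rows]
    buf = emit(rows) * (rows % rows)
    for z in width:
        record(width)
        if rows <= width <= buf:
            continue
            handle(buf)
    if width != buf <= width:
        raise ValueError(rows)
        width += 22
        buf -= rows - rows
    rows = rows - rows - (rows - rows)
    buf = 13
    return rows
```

12

Transformed code:
def fn(rows, width, buf):
    rows -= width[rows]
    buf = emit(rows) * (rows % rows)
    for z in width:
        record(width)
        if rows <= width and width <= buf:
            continue
    if width != buf and buf <= width:
        raise ValueError(rows)
    rows = rows - rows - (rows - rows)
    buf = 13
    return rows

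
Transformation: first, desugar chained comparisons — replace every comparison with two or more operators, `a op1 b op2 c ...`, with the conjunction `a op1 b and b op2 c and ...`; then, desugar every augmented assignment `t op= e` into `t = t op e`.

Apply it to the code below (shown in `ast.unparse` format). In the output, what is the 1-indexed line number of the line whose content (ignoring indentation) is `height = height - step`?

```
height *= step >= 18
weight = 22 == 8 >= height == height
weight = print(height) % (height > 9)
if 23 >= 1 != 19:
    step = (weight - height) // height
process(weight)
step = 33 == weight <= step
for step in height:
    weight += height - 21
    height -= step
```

10

Transformed code:
height = height * (step >= 18)
weight = 22 == 8 and 8 >= height and (height == height)
weight = print(height) % (height > 9)
if 23 >= 1 and 1 != 19:
    step = (weight - height) // height
process(weight)
step = 33 == weight and weight <= step
for step in height:
    weight = weight + (height - 21)
    height = height - step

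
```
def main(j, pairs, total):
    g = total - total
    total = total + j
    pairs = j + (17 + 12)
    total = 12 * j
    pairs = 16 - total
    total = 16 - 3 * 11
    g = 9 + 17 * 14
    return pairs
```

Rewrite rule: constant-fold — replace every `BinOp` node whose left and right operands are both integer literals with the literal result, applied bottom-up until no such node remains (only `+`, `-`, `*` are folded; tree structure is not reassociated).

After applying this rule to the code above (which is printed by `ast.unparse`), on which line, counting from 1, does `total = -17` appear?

7

Transformed code:
def main(j, pairs, total):
    g = total - total
    total = total + j
    pairs = j + 29
    total = 12 * j
    pairs = 16 - total
    total = -17
    g = 247
    return pairs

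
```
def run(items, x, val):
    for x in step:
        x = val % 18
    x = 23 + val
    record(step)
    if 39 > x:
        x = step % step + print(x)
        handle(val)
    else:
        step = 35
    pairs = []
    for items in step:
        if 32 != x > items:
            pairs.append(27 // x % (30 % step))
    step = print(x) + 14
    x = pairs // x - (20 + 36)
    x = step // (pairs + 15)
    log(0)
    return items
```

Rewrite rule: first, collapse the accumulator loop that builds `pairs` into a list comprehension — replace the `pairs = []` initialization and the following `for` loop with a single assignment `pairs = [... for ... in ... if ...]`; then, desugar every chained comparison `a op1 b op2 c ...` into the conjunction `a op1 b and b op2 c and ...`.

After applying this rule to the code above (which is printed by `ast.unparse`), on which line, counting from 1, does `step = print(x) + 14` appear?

12

Transformed code:
def run(items, x, val):
    for x in step:
        x = val % 18
    x = 23 + val
    record(step)
    if 39 > x:
        x = step % step + print(x)
        handle(val)
    else:
        step = 35
    pairs = [27 // x % (30 % step) for items in step if 32 != x and x > items]
    step = print(x) + 14
    x = pairs // x - (20 + 36)
    x = step // (pairs + 15)
    log(0)
    return items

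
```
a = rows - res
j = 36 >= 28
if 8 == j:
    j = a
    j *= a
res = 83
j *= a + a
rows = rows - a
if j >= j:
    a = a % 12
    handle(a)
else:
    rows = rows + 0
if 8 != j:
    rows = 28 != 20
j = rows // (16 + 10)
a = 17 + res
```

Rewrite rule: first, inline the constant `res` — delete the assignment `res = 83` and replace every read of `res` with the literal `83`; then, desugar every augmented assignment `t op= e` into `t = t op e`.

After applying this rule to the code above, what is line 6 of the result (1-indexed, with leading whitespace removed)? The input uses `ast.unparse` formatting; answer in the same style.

Transformed code:
a = rows - 83
j = 36 >= 28
if 8 == j:
    j = a
    j = j * a
j = j * (a + a)
rows = rows - a
if j >= j:
    a = a % 12
    handle(a)
else:
    rows = rows + 0
if 8 != j:
    rows = 28 != 20
j = rows // (16 + 10)
a = 17 + 83

j = j * (a + a)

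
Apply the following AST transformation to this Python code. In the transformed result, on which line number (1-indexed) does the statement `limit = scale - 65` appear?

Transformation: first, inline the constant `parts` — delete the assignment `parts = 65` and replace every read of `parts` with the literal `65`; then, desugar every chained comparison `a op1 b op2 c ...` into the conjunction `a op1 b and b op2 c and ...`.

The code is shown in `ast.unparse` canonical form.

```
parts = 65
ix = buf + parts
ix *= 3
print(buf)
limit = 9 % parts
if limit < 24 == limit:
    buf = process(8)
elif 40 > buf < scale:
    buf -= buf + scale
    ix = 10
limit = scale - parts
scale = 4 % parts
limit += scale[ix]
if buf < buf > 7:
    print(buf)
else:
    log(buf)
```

10

Transformed code:
ix = buf + 65
ix *= 3
print(buf)
limit = 9 % 65
if limit < 24 and 24 == limit:
    buf = process(8)
elif 40 > buf and buf < scale:
    buf -= buf + scale
    ix = 10
limit = scale - 65
scale = 4 % 65
limit += scale[ix]
if buf < buf and buf > 7:
    print(buf)
else:
    log(buf)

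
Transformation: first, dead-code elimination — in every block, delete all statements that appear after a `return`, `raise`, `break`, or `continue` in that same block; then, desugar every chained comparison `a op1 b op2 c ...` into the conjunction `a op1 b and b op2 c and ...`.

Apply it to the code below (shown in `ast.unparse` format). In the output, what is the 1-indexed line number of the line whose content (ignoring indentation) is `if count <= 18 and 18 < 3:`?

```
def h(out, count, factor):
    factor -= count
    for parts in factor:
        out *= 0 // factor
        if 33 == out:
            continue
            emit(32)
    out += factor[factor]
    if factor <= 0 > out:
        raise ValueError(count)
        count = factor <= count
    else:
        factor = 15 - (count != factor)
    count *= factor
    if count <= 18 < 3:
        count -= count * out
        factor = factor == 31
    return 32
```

Transformed code:
def h(out, count, factor):
    factor -= count
    for parts in factor:
        out *= 0 // factor
        if 33 == out:
            continue
    out += factor[factor]
    if factor <= 0 and 0 > out:
        raise ValueError(count)
    else:
        factor = 15 - (count != factor)
    count *= factor
    if count <= 18 and 18 < 3:
        count -= count * out
        factor = factor == 31
    return 32

13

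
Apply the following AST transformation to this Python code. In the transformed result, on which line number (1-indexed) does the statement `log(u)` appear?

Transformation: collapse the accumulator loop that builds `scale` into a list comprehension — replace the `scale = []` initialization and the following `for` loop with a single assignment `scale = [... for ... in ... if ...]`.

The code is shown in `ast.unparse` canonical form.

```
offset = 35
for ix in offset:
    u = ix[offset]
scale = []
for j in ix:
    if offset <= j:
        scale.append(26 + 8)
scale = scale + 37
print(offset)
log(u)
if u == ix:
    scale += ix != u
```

Transformed code:
offset = 35
for ix in offset:
    u = ix[offset]
scale = [26 + 8 for j in ix if offset <= j]
scale = scale + 37
print(offset)
log(u)
if u == ix:
    scale += ix != u

7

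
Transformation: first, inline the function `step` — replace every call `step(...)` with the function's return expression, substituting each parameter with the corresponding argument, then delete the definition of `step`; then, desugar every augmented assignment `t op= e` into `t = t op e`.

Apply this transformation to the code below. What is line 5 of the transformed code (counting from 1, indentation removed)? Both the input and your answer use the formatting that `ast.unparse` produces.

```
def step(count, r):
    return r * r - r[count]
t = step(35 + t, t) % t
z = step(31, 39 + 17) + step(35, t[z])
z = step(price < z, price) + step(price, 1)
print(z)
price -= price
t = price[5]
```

price = price - price

Transformed code:
t = (t * t - t[35 + t]) % t
z = (39 + 17) * (39 + 17) - (39 + 17)[31] + (t[z] * t[z] - t[z][35])
z = price * price - price[price < z] + (1 * 1 - 1[price])
print(z)
price = price - price
t = price[5]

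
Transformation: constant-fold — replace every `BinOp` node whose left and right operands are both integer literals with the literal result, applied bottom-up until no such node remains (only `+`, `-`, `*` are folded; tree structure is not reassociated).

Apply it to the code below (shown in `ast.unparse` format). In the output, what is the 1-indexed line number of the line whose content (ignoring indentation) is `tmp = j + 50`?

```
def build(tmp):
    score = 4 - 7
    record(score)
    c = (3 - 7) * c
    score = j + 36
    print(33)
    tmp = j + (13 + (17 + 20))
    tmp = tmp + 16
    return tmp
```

Transformed code:
def build(tmp):
    score = -3
    record(score)
    c = -4 * c
    score = j + 36
    print(33)
    tmp = j + 50
    tmp = tmp + 16
    return tmp

7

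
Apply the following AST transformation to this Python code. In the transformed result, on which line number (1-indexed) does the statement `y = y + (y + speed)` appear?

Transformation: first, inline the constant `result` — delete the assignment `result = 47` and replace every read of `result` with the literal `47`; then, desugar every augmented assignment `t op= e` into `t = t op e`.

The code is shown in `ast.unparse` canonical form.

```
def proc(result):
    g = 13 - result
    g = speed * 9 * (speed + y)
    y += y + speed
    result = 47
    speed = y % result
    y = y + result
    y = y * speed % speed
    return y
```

4

Transformed code:
def proc(result):
    g = 13 - 47
    g = speed * 9 * (speed + y)
    y = y + (y + speed)
    speed = y % 47
    y = y + 47
    y = y * speed % speed
    return y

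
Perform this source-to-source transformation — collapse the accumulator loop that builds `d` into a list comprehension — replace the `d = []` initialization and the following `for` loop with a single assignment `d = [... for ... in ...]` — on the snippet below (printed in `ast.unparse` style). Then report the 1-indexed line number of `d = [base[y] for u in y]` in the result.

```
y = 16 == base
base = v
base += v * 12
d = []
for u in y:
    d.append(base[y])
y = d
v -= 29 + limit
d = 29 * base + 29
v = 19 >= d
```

Transformed code:
y = 16 == base
base = v
base += v * 12
d = [base[y] for u in y]
y = d
v -= 29 + limit
d = 29 * base + 29
v = 19 >= d

4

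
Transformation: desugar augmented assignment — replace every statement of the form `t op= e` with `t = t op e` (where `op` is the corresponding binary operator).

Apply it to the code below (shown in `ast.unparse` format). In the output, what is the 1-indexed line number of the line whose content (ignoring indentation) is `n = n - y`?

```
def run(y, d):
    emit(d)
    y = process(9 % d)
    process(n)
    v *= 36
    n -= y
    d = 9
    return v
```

Transformed code:
def run(y, d):
    emit(d)
    y = process(9 % d)
    process(n)
    v = v * 36
    n = n - y
    d = 9
    return v

6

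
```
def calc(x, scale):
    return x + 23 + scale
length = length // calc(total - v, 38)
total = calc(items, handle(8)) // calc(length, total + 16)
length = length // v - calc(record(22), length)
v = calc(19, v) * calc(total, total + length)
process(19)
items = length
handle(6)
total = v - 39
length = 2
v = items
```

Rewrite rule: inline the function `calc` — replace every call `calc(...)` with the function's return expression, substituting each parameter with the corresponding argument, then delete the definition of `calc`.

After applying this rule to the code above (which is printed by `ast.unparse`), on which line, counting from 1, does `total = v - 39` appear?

Transformed code:
length = length // (total - v + 23 + 38)
total = (items + 23 + handle(8)) // (length + 23 + (total + 16))
length = length // v - (record(22) + 23 + length)
v = (19 + 23 + v) * (total + 23 + (total + length))
process(19)
items = length
handle(6)
total = v - 39
length = 2
v = items

8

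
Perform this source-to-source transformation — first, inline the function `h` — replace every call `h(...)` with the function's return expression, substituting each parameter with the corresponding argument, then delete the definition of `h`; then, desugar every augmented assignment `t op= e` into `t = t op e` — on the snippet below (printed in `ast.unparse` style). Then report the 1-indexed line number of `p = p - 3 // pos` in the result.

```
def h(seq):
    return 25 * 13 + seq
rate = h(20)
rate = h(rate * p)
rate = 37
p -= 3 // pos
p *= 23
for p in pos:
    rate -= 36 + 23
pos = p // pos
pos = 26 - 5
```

4

Transformed code:
rate = 25 * 13 + 20
rate = 25 * 13 + rate * p
rate = 37
p = p - 3 // pos
p = p * 23
for p in pos:
    rate = rate - (36 + 23)
pos = p // pos
pos = 26 - 5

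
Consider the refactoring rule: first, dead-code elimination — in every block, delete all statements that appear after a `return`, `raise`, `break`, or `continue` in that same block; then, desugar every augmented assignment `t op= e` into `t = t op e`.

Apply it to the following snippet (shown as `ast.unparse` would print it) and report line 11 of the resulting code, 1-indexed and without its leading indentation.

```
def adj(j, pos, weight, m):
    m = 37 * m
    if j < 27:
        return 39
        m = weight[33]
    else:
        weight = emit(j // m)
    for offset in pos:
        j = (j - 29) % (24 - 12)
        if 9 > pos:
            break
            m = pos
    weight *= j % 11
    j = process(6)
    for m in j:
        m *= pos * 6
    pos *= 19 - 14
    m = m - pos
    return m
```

weight = weight * (j % 11)

Transformed code:
def adj(j, pos, weight, m):
    m = 37 * m
    if j < 27:
        return 39
    else:
        weight = emit(j // m)
    for offset in pos:
        j = (j - 29) % (24 - 12)
        if 9 > pos:
            break
    weight = weight * (j % 11)
    j = process(6)
    for m in j:
        m = m * (pos * 6)
    pos = pos * (19 - 14)
    m = m - pos
    return m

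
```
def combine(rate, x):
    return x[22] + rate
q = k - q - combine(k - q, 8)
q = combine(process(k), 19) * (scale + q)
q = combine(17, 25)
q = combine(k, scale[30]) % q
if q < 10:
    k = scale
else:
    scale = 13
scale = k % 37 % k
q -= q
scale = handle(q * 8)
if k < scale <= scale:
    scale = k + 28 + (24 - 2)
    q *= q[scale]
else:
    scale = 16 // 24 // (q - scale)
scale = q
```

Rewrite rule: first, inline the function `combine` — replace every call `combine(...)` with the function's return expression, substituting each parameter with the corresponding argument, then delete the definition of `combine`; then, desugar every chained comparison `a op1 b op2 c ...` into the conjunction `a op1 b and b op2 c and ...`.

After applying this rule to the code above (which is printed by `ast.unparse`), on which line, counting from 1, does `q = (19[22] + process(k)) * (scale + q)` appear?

Transformed code:
q = k - q - (8[22] + (k - q))
q = (19[22] + process(k)) * (scale + q)
q = 25[22] + 17
q = (scale[30][22] + k) % q
if q < 10:
    k = scale
else:
    scale = 13
scale = k % 37 % k
q -= q
scale = handle(q * 8)
if k < scale and scale <= scale:
    scale = k + 28 + (24 - 2)
    q *= q[scale]
else:
    scale = 16 // 24 // (q - scale)
scale = q

2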